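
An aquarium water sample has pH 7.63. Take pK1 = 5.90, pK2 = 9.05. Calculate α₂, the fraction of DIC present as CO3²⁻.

α₂ = 0.0360

α₂ = 1 / (1 + [H⁺]/K2 + [H⁺]²/(K1K2)) = 1 / (1 + 10^+1.42 + 10^-0.31)
   = 1 / (1 + 26.303 + 0.48978) = 1/27.792 = 0.03598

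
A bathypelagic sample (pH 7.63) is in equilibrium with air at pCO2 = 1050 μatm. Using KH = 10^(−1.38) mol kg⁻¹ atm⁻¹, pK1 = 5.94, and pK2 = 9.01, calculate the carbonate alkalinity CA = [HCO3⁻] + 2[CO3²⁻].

CA = 2.32 mmol/kg

[CO2*] = KH · pCO2 = 10^(−1.38) × 1050×10^-6 = 4.377×10^-5 mol/kg
α₀ = 1/(1 + K1/[H⁺] + K1K2/[H⁺]²) = 1/(1 + 10^+1.69 + 10^+0.31) = 0.01922
DIC = [CO2*]/α₀ = 4.377×10^-5 / 0.01922 = 2.277 mmol/kg
CA = (α₁ + 2α₂)·DIC = (0.9415 + 2×0.03925) × 2.277 = 2.32 mmol/kg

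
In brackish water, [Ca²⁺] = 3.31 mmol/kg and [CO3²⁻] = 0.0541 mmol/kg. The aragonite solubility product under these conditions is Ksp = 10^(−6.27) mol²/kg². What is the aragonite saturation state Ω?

Ω = 0.333

Ksp = 10^(−6.27) = 5.370×10^-7
Ω = [Ca²⁺][CO3²⁻]/Ksp = (3.31×10^-3)(0.0541×10^-3) / 5.370×10^-7 = 0.333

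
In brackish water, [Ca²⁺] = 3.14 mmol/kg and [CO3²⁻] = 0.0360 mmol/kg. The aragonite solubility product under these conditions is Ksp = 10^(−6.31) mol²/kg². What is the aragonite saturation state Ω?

Ksp = 10^(−6.31) = 4.898×10^-7
Ω = [Ca²⁺][CO3²⁻]/Ksp = (3.14×10^-3)(0.0360×10^-3) / 4.898×10^-7 = 0.231

Ω = 0.231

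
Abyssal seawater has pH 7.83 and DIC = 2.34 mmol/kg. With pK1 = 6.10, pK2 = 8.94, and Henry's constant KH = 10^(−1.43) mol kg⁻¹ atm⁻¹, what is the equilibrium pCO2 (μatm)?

α₀ = 1 / (1 + K1/[H⁺] + K1K2/[H⁺]²) = 1 / (1 + 10^+1.73 + 10^+0.62)
   = 1 / (1 + 53.703 + 4.1687) = 1/58.872 = 0.01699
[CO2*] = α₀ × DIC = 0.01699 × 2.34 = 0.03975 mmol/kg
pCO2 = [CO2*]/KH = 3.975×10^-5 / 3.715×10^-2 = 1070 μatm

pCO2 = 1070 μatm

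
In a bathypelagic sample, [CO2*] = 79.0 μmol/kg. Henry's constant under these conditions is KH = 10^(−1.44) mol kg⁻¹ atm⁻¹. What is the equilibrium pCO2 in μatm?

KH = 10^(−1.44) = 3.631×10^-2 mol kg⁻¹ atm⁻¹
pCO2 = [CO2*]/KH = 79.0×10^-6 / 3.631×10^-2 = 2.18×10^-3 atm = 2180 μatm

pCO2 = 2180 μatm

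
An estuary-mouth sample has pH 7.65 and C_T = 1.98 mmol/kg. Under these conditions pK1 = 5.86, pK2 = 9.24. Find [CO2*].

α₀ = 1 / (1 + K1/[H⁺] + K1K2/[H⁺]²) = 1 / (1 + 10^+1.79 + 10^+0.20)
   = 1 / (1 + 61.660 + 1.5849) = 1/64.244 = 0.01557
[CO2*] = α₀ × DIC = 0.01557 × 1.98 = 0.0308 mmol/kg

[CO2*] = 0.0308 mmol/kg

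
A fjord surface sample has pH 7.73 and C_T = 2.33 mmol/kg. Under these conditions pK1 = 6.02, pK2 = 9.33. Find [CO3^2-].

[CO3²⁻] = 0.0560 mmol/kg

α₂ = 1 / (1 + [H⁺]/K2 + [H⁺]²/(K1K2)) = 1 / (1 + 10^+1.60 + 10^-0.11)
   = 1 / (1 + 39.811 + 0.77625) = 1/41.587 = 0.02405
[CO3²⁻] = α₂ × DIC = 0.02405 × 2.33 = 0.0560 mmol/kg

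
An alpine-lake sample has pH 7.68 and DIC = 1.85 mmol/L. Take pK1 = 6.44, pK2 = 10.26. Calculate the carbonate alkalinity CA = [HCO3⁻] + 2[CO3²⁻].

CA = 1.75 mmol/L

CA = [HCO3⁻] + 2[CO3²⁻] = (α₁ + 2α₂)·DIC
At pH 7.68: [H⁺]/K1 = 10^-1.24 = 0.057544, K2/[H⁺] = 10^-2.58 = 0.0026303
α₁ = 1/(1 + 0.057544 + 0.0026303) = 1/1.0602 = 0.9432; α₂ = α₁·K2/[H⁺] = 0.002481
α₁ + 2α₂ = 0.9482
CA = 0.9482 × 1.85 = 1.75 mmol/L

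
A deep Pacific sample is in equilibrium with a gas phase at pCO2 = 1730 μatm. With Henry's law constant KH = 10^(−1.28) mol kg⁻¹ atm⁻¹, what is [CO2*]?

KH = 10^(−1.28) = 5.248×10^-2 mol kg⁻¹ atm⁻¹
[CO2*] = KH · pCO2 = 5.248×10^-2 × 1730×10^-6 atm = 9.08×10^-5 mol/kg

[CO2*] = 90.8 μmol/kg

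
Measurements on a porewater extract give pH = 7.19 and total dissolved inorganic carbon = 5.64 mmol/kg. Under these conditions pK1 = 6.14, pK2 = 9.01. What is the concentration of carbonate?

[CO3²⁻] = 0.0773 mmol/kg

α₂ = 1 / (1 + [H⁺]/K2 + [H⁺]²/(K1K2)) = 1 / (1 + 10^+1.82 + 10^+0.77)
   = 1 / (1 + 66.069 + 5.8884) = 1/72.958 = 0.01371
[CO3²⁻] = α₂ × DIC = 0.01371 × 5.64 = 0.0773 mmol/kg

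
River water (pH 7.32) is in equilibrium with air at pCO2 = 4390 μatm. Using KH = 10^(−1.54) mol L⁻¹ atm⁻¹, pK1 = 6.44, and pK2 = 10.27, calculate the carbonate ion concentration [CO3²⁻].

[CO3²⁻] = 1.08 μmol/L

[CO2*] = KH · pCO2 = 10^(−1.54) × 4390×10^-6 = 1.266×10^-4 mol/L
α₀ = 1/(1 + K1/[H⁺] + K1K2/[H⁺]²) = 1/(1 + 10^+0.88 + 10^-2.07) = 0.1164
DIC = [CO2*]/α₀ = 1.266×10^-4 / 0.1164 = 1.088 mmol/L
[CO3²⁻] = α₂·DIC; α₂ = 0.0009904, so [CO3²⁻] = 0.0009904 × 1.088 = 0.00108 mmol/L = 1.08 μmol/L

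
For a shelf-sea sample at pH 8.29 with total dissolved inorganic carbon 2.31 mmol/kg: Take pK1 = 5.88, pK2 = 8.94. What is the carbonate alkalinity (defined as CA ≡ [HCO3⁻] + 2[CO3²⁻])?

CA = [HCO3⁻] + 2[CO3²⁻] = (α₁ + 2α₂)·DIC
At pH 8.29: [H⁺]/K1 = 10^-2.41 = 0.0038905, K2/[H⁺] = 10^-0.65 = 0.22387
α₁ = 1/(1 + 0.0038905 + 0.22387) = 1/1.2278 = 0.8145; α₂ = α₁·K2/[H⁺] = 0.1823
α₁ + 2α₂ = 1.1792
CA = 1.1792 × 2.31 = 2.72 mmol/kg

CA = 2.72 mmol/kg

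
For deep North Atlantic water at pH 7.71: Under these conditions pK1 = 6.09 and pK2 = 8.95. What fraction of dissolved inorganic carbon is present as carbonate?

α₂ = 1 / (1 + [H⁺]/K2 + [H⁺]²/(K1K2)) = 1 / (1 + 10^+1.24 + 10^-0.38)
   = 1 / (1 + 17.378 + 0.41687) = 1/18.795 = 0.05321

α₂ = 0.0532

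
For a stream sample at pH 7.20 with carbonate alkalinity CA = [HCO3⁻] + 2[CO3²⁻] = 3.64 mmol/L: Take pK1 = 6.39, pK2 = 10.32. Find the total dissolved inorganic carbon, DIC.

CA = [HCO3⁻] + 2[CO3²⁻] = (α₁ + 2α₂)·DIC
At pH 7.20: [H⁺]/K1 = 10^-0.81 = 0.15488, K2/[H⁺] = 10^-3.12 = 0.00075858
α₁ = 1/(1 + 0.15488 + 0.00075858) = 1/1.1556 = 0.8653; α₂ = α₁·K2/[H⁺] = 0.0006564
α₁ + 2α₂ = 0.8666
DIC = CA / (α₁ + 2α₂) = 3.64 / 0.8666 = 4.20 mmol/L

DIC = 4.20 mmol/L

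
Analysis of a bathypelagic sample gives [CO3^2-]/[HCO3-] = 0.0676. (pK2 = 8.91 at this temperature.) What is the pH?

pH = 7.74

From K2 = [H⁺][CO3^2-]/[HCO3-]:  pH = pK2 + log₁₀([CO3^2-]/[HCO3-])
log₁₀(0.0676) = -1.170
pH = 8.91 + (-1.170) = 7.74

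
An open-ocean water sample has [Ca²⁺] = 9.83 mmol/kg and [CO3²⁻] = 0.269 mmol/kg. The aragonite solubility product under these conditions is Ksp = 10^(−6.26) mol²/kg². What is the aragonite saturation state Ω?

Ω = 4.81

Ksp = 10^(−6.26) = 5.495×10^-7
Ω = [Ca²⁺][CO3²⁻]/Ksp = (9.83×10^-3)(0.269×10^-3) / 5.495×10^-7 = 4.81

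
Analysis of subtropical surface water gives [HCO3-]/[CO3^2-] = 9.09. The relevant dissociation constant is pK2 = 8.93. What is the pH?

From K2 = [H⁺][CO3^2-]/[HCO3-]:  pH = pK2 − log₁₀([HCO3-]/[CO3^2-])
log₁₀(9.09) = +0.959
pH = 8.93 − (+0.959) = 7.97

pH = 7.97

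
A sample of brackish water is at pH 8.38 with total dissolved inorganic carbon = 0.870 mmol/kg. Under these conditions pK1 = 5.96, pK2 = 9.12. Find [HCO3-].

α₁ = 1 / (1 + [H⁺]/K1 + K2/[H⁺]) = 1 / (1 + 10^-2.42 + 10^-0.74)
   = 1 / (1 + 0.0038019 + 0.18197) = 1/1.1858 = 0.8433
[HCO3⁻] = α₁ × DIC = 0.8433 × 0.870 = 0.734 mmol/kg

[HCO3⁻] = 0.734 mmol/kg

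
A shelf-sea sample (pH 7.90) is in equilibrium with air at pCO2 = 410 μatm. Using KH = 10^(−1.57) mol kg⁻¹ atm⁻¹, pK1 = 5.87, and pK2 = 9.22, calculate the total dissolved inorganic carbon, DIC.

[CO2*] = KH · pCO2 = 10^(−1.57) × 410×10^-6 = 1.104×10^-5 mol/kg
α₀ = 1/(1 + K1/[H⁺] + K1K2/[H⁺]²) = 1/(1 + 10^+2.03 + 10^+0.71) = 0.008828
DIC = [CO2*]/α₀ = 1.104×10^-5 / 0.008828 = 1.25 mmol/kg

DIC = 1.25 mmol/kg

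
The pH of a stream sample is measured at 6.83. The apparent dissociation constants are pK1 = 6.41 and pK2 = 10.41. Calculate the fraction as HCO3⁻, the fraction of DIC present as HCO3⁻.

α₁ = 0.724

α₁ = 1 / (1 + [H⁺]/K1 + K2/[H⁺]) = 1 / (1 + 10^-0.42 + 10^-3.58)
   = 1 / (1 + 0.38019 + 0.00026303) = 1/1.3805 = 0.7244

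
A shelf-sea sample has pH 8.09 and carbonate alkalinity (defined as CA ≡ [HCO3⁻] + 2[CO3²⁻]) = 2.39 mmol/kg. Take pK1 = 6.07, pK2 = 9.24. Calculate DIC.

CA = [HCO3⁻] + 2[CO3²⁻] = (α₁ + 2α₂)·DIC
At pH 8.09: [H⁺]/K1 = 10^-2.02 = 0.0095499, K2/[H⁺] = 10^-1.15 = 0.070795
α₁ = 1/(1 + 0.0095499 + 0.070795) = 1/1.0803 = 0.9256; α₂ = α₁·K2/[H⁺] = 0.06553
α₁ + 2α₂ = 1.0567
DIC = CA / (α₁ + 2α₂) = 2.39 / 1.0567 = 2.26 mmol/kg

DIC = 2.26 mmol/kg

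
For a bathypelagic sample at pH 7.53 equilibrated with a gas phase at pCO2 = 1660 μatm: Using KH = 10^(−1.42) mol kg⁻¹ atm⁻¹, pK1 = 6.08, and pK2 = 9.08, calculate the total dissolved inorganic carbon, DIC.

DIC = 1.89 mmol/kg

[CO2*] = KH · pCO2 = 10^(−1.42) × 1660×10^-6 = 6.311×10^-5 mol/kg
α₀ = 1/(1 + K1/[H⁺] + K1K2/[H⁺]²) = 1/(1 + 10^+1.45 + 10^-0.10) = 0.03336
DIC = [CO2*]/α₀ = 6.311×10^-5 / 0.03336 = 1.89 mmol/kg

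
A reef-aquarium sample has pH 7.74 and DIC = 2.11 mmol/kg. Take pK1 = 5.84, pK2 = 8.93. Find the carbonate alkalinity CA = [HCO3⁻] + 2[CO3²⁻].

CA = 2.21 mmol/kg

CA = [HCO3⁻] + 2[CO3²⁻] = (α₁ + 2α₂)·DIC
At pH 7.74: [H⁺]/K1 = 10^-1.90 = 0.012589, K2/[H⁺] = 10^-1.19 = 0.064565
α₁ = 1/(1 + 0.012589 + 0.064565) = 1/1.0772 = 0.9284; α₂ = α₁·K2/[H⁺] = 0.05994
α₁ + 2α₂ = 1.0483
CA = 1.0483 × 2.11 = 2.21 mmol/kg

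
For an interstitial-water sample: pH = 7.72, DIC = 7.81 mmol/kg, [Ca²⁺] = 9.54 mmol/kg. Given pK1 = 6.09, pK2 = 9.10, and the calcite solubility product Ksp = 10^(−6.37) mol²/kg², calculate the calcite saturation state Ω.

Ω = 6.84

α₂ = 1 / (1 + [H⁺]/K2 + [H⁺]²/(K1K2)) = 1 / (1 + 10^+1.38 + 10^-0.25)
   = 1 / (1 + 23.988 + 0.56234) = 1/25.551 = 0.03914
[CO3²⁻] = α₂ × DIC = 0.03914 × 7.81 = 0.3057 mmol/kg
Ksp = 10^(−6.37) = 4.266×10^-7
Ω = [Ca²⁺][CO3²⁻]/Ksp = (9.54×10^-3)(3.057×10^-4) / 4.266×10^-7 = 6.84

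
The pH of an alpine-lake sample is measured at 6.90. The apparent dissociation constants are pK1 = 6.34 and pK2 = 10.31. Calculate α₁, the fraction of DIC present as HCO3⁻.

α₁ = 0.784

α₁ = 1 / (1 + [H⁺]/K1 + K2/[H⁺]) = 1 / (1 + 10^-0.56 + 10^-3.41)
   = 1 / (1 + 0.27542 + 0.00038905) = 1/1.2758 = 0.7838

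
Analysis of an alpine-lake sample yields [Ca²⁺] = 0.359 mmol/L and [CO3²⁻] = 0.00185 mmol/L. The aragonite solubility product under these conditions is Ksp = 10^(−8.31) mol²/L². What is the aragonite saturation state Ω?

Ω = 0.136

Ksp = 10^(−8.31) = 4.898×10^-9
Ω = [Ca²⁺][CO3²⁻]/Ksp = (0.359×10^-3)(0.00185×10^-3) / 4.898×10^-9 = 0.136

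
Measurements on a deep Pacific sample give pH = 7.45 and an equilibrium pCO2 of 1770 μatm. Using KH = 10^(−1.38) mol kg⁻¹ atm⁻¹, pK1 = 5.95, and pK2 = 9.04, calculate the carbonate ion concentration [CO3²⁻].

[CO3²⁻] = 0.0600 mmol/kg

[CO2*] = KH · pCO2 = 10^(−1.38) × 1770×10^-6 = 7.379×10^-5 mol/kg
α₀ = 1/(1 + K1/[H⁺] + K1K2/[H⁺]²) = 1/(1 + 10^+1.50 + 10^-0.09) = 0.02991
DIC = [CO2*]/α₀ = 7.379×10^-5 / 0.02991 = 2.467 mmol/kg
[CO3²⁻] = α₂·DIC; α₂ = 0.02431, so [CO3²⁻] = 0.02431 × 2.467 = 0.0600 mmol/kg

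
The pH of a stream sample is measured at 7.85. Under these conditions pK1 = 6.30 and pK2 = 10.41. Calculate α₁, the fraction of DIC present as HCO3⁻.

α₁ = 0.970

α₁ = 1 / (1 + [H⁺]/K1 + K2/[H⁺]) = 1 / (1 + 10^-1.55 + 10^-2.56)
   = 1 / (1 + 0.028184 + 0.0027542) = 1/1.0309 = 0.9700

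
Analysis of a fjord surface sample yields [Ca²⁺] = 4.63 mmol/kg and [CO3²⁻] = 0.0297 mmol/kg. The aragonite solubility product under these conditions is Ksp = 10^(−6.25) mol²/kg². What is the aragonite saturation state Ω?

Ω = 0.245

Ksp = 10^(−6.25) = 5.623×10^-7
Ω = [Ca²⁺][CO3²⁻]/Ksp = (4.63×10^-3)(0.0297×10^-3) / 5.623×10^-7 = 0.245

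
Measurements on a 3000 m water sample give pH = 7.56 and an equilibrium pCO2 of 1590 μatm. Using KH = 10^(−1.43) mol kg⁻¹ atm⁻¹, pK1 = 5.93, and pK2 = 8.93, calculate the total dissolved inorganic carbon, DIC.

DIC = 2.69 mmol/kg

[CO2*] = KH · pCO2 = 10^(−1.43) × 1590×10^-6 = 5.907×10^-5 mol/kg
α₀ = 1/(1 + K1/[H⁺] + K1K2/[H⁺]²) = 1/(1 + 10^+1.63 + 10^+0.26) = 0.02199
DIC = [CO2*]/α₀ = 5.907×10^-5 / 0.02199 = 2.69 mmol/kg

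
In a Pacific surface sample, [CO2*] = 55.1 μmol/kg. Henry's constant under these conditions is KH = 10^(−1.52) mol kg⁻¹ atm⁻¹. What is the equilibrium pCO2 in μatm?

pCO2 = 1820 μatm

KH = 10^(−1.52) = 3.020×10^-2 mol kg⁻¹ atm⁻¹
pCO2 = [CO2*]/KH = 55.1×10^-6 / 3.020×10^-2 = 1.82×10^-3 atm = 1820 μatm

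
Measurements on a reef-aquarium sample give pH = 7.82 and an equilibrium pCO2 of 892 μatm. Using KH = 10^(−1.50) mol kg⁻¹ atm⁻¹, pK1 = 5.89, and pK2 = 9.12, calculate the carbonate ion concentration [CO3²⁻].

[CO3²⁻] = 0.120 mmol/kg

[CO2*] = KH · pCO2 = 10^(−1.50) × 892×10^-6 = 2.821×10^-5 mol/kg
α₀ = 1/(1 + K1/[H⁺] + K1K2/[H⁺]²) = 1/(1 + 10^+1.93 + 10^+0.63) = 0.01106
DIC = [CO2*]/α₀ = 2.821×10^-5 / 0.01106 = 2.549 mmol/kg
[CO3²⁻] = α₂·DIC; α₂ = 0.04720, so [CO3²⁻] = 0.04720 × 2.549 = 0.120 mmol/kg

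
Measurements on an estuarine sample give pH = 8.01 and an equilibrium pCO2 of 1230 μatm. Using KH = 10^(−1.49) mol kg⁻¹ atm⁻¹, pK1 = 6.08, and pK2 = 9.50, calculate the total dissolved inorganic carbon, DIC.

DIC = 3.54 mmol/kg

[CO2*] = KH · pCO2 = 10^(−1.49) × 1230×10^-6 = 3.980×10^-5 mol/kg
α₀ = 1/(1 + K1/[H⁺] + K1K2/[H⁺]²) = 1/(1 + 10^+1.93 + 10^+0.44) = 0.01125
DIC = [CO2*]/α₀ = 3.980×10^-5 / 0.01125 = 3.54 mmol/kg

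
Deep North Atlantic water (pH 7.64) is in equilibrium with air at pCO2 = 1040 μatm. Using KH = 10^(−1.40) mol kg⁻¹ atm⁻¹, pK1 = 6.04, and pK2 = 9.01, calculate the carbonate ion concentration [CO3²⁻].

[CO2*] = KH · pCO2 = 10^(−1.40) × 1040×10^-6 = 4.140×10^-5 mol/kg
α₀ = 1/(1 + K1/[H⁺] + K1K2/[H⁺]²) = 1/(1 + 10^+1.60 + 10^+0.23) = 0.02352
DIC = [CO2*]/α₀ = 4.140×10^-5 / 0.02352 = 1.760 mmol/kg
[CO3²⁻] = α₂·DIC; α₂ = 0.03995, so [CO3²⁻] = 0.03995 × 1.760 = 0.0703 mmol/kg

[CO3²⁻] = 0.0703 mmol/kg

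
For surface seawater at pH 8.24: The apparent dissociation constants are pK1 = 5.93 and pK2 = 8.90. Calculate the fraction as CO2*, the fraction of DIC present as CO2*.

α₀ = 1 / (1 + K1/[H⁺] + K1K2/[H⁺]²) = 1 / (1 + 10^+2.31 + 10^+1.65)
   = 1 / (1 + 204.17 + 44.668) = 1/249.84 = 0.004003

α₀ = 0.00400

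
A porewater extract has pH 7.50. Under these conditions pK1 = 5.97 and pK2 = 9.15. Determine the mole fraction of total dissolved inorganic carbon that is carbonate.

α₂ = 1 / (1 + [H⁺]/K2 + [H⁺]²/(K1K2)) = 1 / (1 + 10^+1.65 + 10^+0.12)
   = 1 / (1 + 44.668 + 1.3183) = 1/46.987 = 0.02128

α₂ = 0.0213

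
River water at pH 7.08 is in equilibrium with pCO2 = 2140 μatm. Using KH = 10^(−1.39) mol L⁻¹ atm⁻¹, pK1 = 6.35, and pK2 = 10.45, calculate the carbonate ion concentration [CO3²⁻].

[CO2*] = KH · pCO2 = 10^(−1.39) × 2140×10^-6 = 8.718×10^-5 mol/L
α₀ = 1/(1 + K1/[H⁺] + K1K2/[H⁺]²) = 1/(1 + 10^+0.73 + 10^-2.64) = 0.1569
DIC = [CO2*]/α₀ = 8.718×10^-5 / 0.1569 = 0.5556 mmol/L
[CO3²⁻] = α₂·DIC; α₂ = 0.0003595, so [CO3²⁻] = 0.0003595 × 0.5556 = 0.000200 mmol/L = 0.200 μmol/L

[CO3²⁻] = 0.200 μmol/L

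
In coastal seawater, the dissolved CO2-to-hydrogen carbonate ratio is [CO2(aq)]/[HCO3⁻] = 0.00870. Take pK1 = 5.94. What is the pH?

pH = 8.00

From K1 = [H⁺][HCO3⁻]/[CO2(aq)]:  pH = pK1 − log₁₀([CO2(aq)]/[HCO3⁻])
log₁₀(0.00870) = -2.060
pH = 5.94 − (-2.060) = 8.00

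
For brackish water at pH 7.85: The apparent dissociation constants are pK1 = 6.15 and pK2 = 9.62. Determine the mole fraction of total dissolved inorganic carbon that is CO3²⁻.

α₂ = 0.0164

α₂ = 1 / (1 + [H⁺]/K2 + [H⁺]²/(K1K2)) = 1 / (1 + 10^+1.77 + 10^+0.07)
   = 1 / (1 + 58.884 + 1.1749) = 1/61.059 = 0.01638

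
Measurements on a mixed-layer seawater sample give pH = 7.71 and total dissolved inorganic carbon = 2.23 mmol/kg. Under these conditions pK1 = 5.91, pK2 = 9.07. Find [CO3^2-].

α₂ = 1 / (1 + [H⁺]/K2 + [H⁺]²/(K1K2)) = 1 / (1 + 10^+1.36 + 10^-0.44)
   = 1 / (1 + 22.909 + 0.36308) = 1/24.272 = 0.04120
[CO3²⁻] = α₂ × DIC = 0.04120 × 2.23 = 0.0919 mmol/kg

[CO3²⁻] = 0.0919 mmol/kg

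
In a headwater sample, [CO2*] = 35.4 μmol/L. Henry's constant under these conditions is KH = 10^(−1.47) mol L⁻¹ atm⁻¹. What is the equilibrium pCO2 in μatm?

KH = 10^(−1.47) = 3.388×10^-2 mol L⁻¹ atm⁻¹
pCO2 = [CO2*]/KH = 35.4×10^-6 / 3.388×10^-2 = 1.04×10^-3 atm = 1040 μatm

pCO2 = 1040 μatm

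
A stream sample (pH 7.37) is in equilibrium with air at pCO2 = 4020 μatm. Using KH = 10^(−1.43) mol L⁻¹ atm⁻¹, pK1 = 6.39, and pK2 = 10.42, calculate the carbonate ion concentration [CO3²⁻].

[CO3²⁻] = 1.27 μmol/L

[CO2*] = KH · pCO2 = 10^(−1.43) × 4020×10^-6 = 1.494×10^-4 mol/L
α₀ = 1/(1 + K1/[H⁺] + K1K2/[H⁺]²) = 1/(1 + 10^+0.98 + 10^-2.07) = 0.09471
DIC = [CO2*]/α₀ = 1.494×10^-4 / 0.09471 = 1.577 mmol/L
[CO3²⁻] = α₂·DIC; α₂ = 0.0008061, so [CO3²⁻] = 0.0008061 × 1.577 = 0.00127 mmol/L = 1.27 μmol/L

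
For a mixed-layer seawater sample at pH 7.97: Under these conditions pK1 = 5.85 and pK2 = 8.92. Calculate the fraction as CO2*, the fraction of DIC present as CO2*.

α₀ = 0.00677

α₀ = 1 / (1 + K1/[H⁺] + K1K2/[H⁺]²) = 1 / (1 + 10^+2.12 + 10^+1.17)
   = 1 / (1 + 131.83 + 14.791) = 1/147.62 = 0.006774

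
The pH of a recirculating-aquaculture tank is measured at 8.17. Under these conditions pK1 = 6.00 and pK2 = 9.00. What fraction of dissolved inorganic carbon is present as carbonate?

α₂ = 1 / (1 + [H⁺]/K2 + [H⁺]²/(K1K2)) = 1 / (1 + 10^+0.83 + 10^-1.34)
   = 1 / (1 + 6.7608 + 0.045709) = 1/7.8065 = 0.1281

α₂ = 0.128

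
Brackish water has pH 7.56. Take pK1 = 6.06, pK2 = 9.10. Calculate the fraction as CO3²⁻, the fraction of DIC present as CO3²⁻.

α₂ = 1 / (1 + [H⁺]/K2 + [H⁺]²/(K1K2)) = 1 / (1 + 10^+1.54 + 10^+0.04)
   = 1 / (1 + 34.674 + 1.0965) = 1/36.770 = 0.02720

α₂ = 0.0272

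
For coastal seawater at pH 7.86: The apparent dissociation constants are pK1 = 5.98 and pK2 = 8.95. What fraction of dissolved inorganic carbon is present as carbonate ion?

α₂ = 0.0743

α₂ = 1 / (1 + [H⁺]/K2 + [H⁺]²/(K1K2)) = 1 / (1 + 10^+1.09 + 10^-0.79)
   = 1 / (1 + 12.303 + 0.16218) = 1/13.465 = 0.07427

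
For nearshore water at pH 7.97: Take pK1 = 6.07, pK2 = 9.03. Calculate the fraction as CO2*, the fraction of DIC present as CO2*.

α₀ = 1 / (1 + K1/[H⁺] + K1K2/[H⁺]²) = 1 / (1 + 10^+1.90 + 10^+0.84)
   = 1 / (1 + 79.433 + 6.9183) = 1/87.351 = 0.01145

α₀ = 0.0114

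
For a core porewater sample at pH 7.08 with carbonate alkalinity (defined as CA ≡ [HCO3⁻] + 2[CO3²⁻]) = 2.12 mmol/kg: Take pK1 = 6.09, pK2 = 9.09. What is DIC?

DIC = 2.31 mmol/kg

CA = [HCO3⁻] + 2[CO3²⁻] = (α₁ + 2α₂)·DIC
At pH 7.08: [H⁺]/K1 = 10^-0.99 = 0.10233, K2/[H⁺] = 10^-2.01 = 0.0097724
α₁ = 1/(1 + 0.10233 + 0.0097724) = 1/1.1121 = 0.8992; α₂ = α₁·K2/[H⁺] = 0.008787
α₁ + 2α₂ = 0.9168
DIC = CA / (α₁ + 2α₂) = 2.12 / 0.9168 = 2.31 mmol/kg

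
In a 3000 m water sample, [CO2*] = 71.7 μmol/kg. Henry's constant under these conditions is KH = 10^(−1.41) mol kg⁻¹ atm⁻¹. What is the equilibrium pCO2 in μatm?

pCO2 = 1840 μatm

KH = 10^(−1.41) = 3.890×10^-2 mol kg⁻¹ atm⁻¹
pCO2 = [CO2*]/KH = 71.7×10^-6 / 3.890×10^-2 = 1.84×10^-3 atm = 1840 μatm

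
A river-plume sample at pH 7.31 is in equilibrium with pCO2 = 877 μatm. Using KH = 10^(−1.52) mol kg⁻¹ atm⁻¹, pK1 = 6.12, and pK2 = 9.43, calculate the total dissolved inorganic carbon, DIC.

DIC = 0.440 mmol/kg

[CO2*] = KH · pCO2 = 10^(−1.52) × 877×10^-6 = 2.648×10^-5 mol/kg
α₀ = 1/(1 + K1/[H⁺] + K1K2/[H⁺]²) = 1/(1 + 10^+1.19 + 10^-0.93) = 0.06022
DIC = [CO2*]/α₀ = 2.648×10^-5 / 0.06022 = 0.440 mmol/kg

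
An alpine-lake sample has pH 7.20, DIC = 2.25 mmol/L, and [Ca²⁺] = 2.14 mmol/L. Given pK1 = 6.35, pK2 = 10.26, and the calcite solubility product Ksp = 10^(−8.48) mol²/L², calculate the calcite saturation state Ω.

α₂ = 1 / (1 + [H⁺]/K2 + [H⁺]²/(K1K2)) = 1 / (1 + 10^+3.06 + 10^+2.21)
   = 1 / (1 + 1148.2 + 162.18) = 1/1311.3 = 0.0007626
[CO3²⁻] = α₂ × DIC = 0.0007626 × 2.25 = 0.001716 mmol/L = 1.716 μmol/L
Ksp = 10^(−8.48) = 3.311×10^-9
Ω = [Ca²⁺][CO3²⁻]/Ksp = (2.14×10^-3)(1.716×10^-6) / 3.311×10^-9 = 1.11

Ω = 1.11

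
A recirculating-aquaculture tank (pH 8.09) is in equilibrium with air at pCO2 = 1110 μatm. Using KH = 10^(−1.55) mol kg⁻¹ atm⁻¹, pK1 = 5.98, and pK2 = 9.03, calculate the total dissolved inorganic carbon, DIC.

DIC = 4.52 mmol/kg

[CO2*] = KH · pCO2 = 10^(−1.55) × 1110×10^-6 = 3.128×10^-5 mol/kg
α₀ = 1/(1 + K1/[H⁺] + K1K2/[H⁺]²) = 1/(1 + 10^+2.11 + 10^+1.17) = 0.006915
DIC = [CO2*]/α₀ = 3.128×10^-5 / 0.006915 = 4.52 mmol/kg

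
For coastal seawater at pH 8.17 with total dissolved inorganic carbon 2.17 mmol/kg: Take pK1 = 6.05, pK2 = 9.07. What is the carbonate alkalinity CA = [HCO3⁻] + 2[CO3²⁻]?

CA = 2.40 mmol/kg

CA = [HCO3⁻] + 2[CO3²⁻] = (α₁ + 2α₂)·DIC
At pH 8.17: [H⁺]/K1 = 10^-2.12 = 0.0075858, K2/[H⁺] = 10^-0.90 = 0.12589
α₁ = 1/(1 + 0.0075858 + 0.12589) = 1/1.1335 = 0.8822; α₂ = α₁·K2/[H⁺] = 0.1111
α₁ + 2α₂ = 1.1044
CA = 1.1044 × 2.17 = 2.40 mmol/kg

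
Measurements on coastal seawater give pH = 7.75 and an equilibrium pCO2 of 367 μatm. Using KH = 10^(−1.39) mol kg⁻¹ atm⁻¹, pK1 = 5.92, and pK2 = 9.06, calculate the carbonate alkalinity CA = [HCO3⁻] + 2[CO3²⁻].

CA = 1.11 mmol/kg

[CO2*] = KH · pCO2 = 10^(−1.39) × 367×10^-6 = 1.495×10^-5 mol/kg
α₀ = 1/(1 + K1/[H⁺] + K1K2/[H⁺]²) = 1/(1 + 10^+1.83 + 10^+0.52) = 0.01390
DIC = [CO2*]/α₀ = 1.495×10^-5 / 0.01390 = 1.075 mmol/kg
CA = (α₁ + 2α₂)·DIC = (0.9401 + 2×0.04604) × 1.075 = 1.11 mmol/kg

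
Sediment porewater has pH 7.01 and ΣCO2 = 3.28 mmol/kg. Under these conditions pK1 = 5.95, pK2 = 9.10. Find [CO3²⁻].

α₂ = 1 / (1 + [H⁺]/K2 + [H⁺]²/(K1K2)) = 1 / (1 + 10^+2.09 + 10^+1.03)
   = 1 / (1 + 123.03 + 10.715) = 1/134.74 = 0.007422
[CO3²⁻] = α₂ × DIC = 0.007422 × 3.28 = 0.0243 mmol/kg

[CO3²⁻] = 0.0243 mmol/kg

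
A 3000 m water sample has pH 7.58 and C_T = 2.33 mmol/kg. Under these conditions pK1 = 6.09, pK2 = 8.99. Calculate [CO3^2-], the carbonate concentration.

α₂ = 1 / (1 + [H⁺]/K2 + [H⁺]²/(K1K2)) = 1 / (1 + 10^+1.41 + 10^-0.08)
   = 1 / (1 + 25.704 + 0.83176) = 1/27.536 = 0.03632
[CO3²⁻] = α₂ × DIC = 0.03632 × 2.33 = 0.0846 mmol/kg

[CO3²⁻] = 0.0846 mmol/kg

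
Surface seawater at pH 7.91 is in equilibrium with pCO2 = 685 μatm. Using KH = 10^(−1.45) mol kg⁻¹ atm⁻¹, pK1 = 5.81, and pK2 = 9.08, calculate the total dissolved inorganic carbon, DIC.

[CO2*] = KH · pCO2 = 10^(−1.45) × 685×10^-6 = 2.430×10^-5 mol/kg
α₀ = 1/(1 + K1/[H⁺] + K1K2/[H⁺]²) = 1/(1 + 10^+2.10 + 10^+0.93) = 0.007385
DIC = [CO2*]/α₀ = 2.430×10^-5 / 0.007385 = 3.29 mmol/kg

DIC = 3.29 mmol/kg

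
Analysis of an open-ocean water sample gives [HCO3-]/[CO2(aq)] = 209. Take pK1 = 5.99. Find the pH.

pH = 8.31

From K1 = [H⁺][HCO3-]/[CO2(aq)]:  pH = pK1 + log₁₀([HCO3-]/[CO2(aq)])
log₁₀(209) = +2.320
pH = 5.99 + (+2.320) = 8.31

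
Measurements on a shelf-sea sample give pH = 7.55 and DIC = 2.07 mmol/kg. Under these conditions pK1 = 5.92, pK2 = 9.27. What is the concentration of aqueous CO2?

[CO2*] = 0.0465 mmol/kg

α₀ = 1 / (1 + K1/[H⁺] + K1K2/[H⁺]²) = 1 / (1 + 10^+1.63 + 10^-0.09)
   = 1 / (1 + 42.658 + 0.81283) = 1/44.471 = 0.02249
[CO2*] = α₀ × DIC = 0.02249 × 2.07 = 0.0465 mmol/kg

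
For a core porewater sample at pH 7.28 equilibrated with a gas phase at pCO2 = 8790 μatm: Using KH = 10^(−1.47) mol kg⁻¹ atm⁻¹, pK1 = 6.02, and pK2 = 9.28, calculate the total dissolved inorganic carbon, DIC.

DIC = 5.77 mmol/kg

[CO2*] = KH · pCO2 = 10^(−1.47) × 8790×10^-6 = 2.978×10^-4 mol/kg
α₀ = 1/(1 + K1/[H⁺] + K1K2/[H⁺]²) = 1/(1 + 10^+1.26 + 10^-0.74) = 0.05160
DIC = [CO2*]/α₀ = 2.978×10^-4 / 0.05160 = 5.77 mmol/kg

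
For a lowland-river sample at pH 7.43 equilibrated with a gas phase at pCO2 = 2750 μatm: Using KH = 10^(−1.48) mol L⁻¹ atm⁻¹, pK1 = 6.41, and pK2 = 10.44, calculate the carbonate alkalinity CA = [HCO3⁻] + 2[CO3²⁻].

CA = 0.955 mmol/L

[CO2*] = KH · pCO2 = 10^(−1.48) × 2750×10^-6 = 9.106×10^-5 mol/L
α₀ = 1/(1 + K1/[H⁺] + K1K2/[H⁺]²) = 1/(1 + 10^+1.02 + 10^-1.99) = 0.08710
DIC = [CO2*]/α₀ = 9.106×10^-5 / 0.08710 = 1.046 mmol/L
CA = (α₁ + 2α₂)·DIC = (0.9120 + 2×0.0008913) × 1.046 = 0.955 mmol/L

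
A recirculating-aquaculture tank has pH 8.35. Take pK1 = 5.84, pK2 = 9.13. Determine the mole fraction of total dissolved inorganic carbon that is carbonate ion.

α₂ = 1 / (1 + [H⁺]/K2 + [H⁺]²/(K1K2)) = 1 / (1 + 10^+0.78 + 10^-1.73)
   = 1 / (1 + 6.0256 + 0.018621) = 1/7.0442 = 0.1420

α₂ = 0.142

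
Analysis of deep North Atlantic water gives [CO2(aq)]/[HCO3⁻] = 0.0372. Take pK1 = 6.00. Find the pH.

From K1 = [H⁺][HCO3⁻]/[CO2(aq)]:  pH = pK1 − log₁₀([CO2(aq)]/[HCO3⁻])
log₁₀(0.0372) = -1.429
pH = 6.00 − (-1.429) = 7.43

pH = 7.43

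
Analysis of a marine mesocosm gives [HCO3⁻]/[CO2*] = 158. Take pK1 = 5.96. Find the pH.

From K1 = [H⁺][HCO3⁻]/[CO2*]:  pH = pK1 + log₁₀([HCO3⁻]/[CO2*])
log₁₀(158) = +2.199
pH = 5.96 + (+2.199) = 8.16

pH = 8.16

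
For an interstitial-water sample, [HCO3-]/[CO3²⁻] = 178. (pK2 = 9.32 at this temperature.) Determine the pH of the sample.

pH = 7.07

From K2 = [H⁺][CO3²⁻]/[HCO3-]:  pH = pK2 − log₁₀([HCO3-]/[CO3²⁻])
log₁₀(178) = +2.250
pH = 9.32 − (+2.250) = 7.07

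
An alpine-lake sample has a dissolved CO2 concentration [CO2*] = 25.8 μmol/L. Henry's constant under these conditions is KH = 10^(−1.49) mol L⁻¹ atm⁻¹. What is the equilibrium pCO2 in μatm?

pCO2 = 797 μatm

KH = 10^(−1.49) = 3.236×10^-2 mol L⁻¹ atm⁻¹
pCO2 = [CO2*]/KH = 25.8×10^-6 / 3.236×10^-2 = 7.97×10^-4 atm = 797 μatm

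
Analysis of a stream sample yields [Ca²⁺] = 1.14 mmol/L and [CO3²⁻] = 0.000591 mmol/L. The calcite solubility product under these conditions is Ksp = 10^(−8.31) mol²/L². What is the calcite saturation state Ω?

Ω = 0.138

Ksp = 10^(−8.31) = 4.898×10^-9
Ω = [Ca²⁺][CO3²⁻]/Ksp = (1.14×10^-3)(0.000591×10^-3) / 4.898×10^-9 = 0.138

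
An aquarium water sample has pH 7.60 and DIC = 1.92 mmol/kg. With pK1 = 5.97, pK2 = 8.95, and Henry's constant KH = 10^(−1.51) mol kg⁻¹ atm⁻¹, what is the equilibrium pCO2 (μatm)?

α₀ = 1 / (1 + K1/[H⁺] + K1K2/[H⁺]²) = 1 / (1 + 10^+1.63 + 10^+0.28)
   = 1 / (1 + 42.658 + 1.9055) = 1/45.563 = 0.02195
[CO2*] = α₀ × DIC = 0.02195 × 1.92 = 0.04214 mmol/kg
pCO2 = [CO2*]/KH = 4.214×10^-5 / 3.090×10^-2 = 1360 μatm

pCO2 = 1360 μatm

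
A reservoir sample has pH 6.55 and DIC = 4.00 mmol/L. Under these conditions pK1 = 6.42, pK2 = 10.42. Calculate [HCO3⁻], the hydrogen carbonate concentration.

[HCO3⁻] = 2.30 mmol/L

α₁ = 1 / (1 + [H⁺]/K1 + K2/[H⁺]) = 1 / (1 + 10^-0.13 + 10^-3.87)
   = 1 / (1 + 0.74131 + 0.00013490) = 1/1.7414 = 0.5742
[HCO3⁻] = α₁ × DIC = 0.5742 × 4.00 = 2.30 mmol/L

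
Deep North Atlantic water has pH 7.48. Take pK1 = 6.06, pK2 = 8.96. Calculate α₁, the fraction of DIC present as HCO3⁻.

α₁ = 1 / (1 + [H⁺]/K1 + K2/[H⁺]) = 1 / (1 + 10^-1.42 + 10^-1.48)
   = 1 / (1 + 0.038019 + 0.033113) = 1/1.0711 = 0.9336

α₁ = 0.934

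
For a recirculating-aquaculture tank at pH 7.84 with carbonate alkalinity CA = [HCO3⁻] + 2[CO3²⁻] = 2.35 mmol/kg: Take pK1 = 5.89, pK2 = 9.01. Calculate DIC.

DIC = 2.23 mmol/kg

CA = [HCO3⁻] + 2[CO3²⁻] = (α₁ + 2α₂)·DIC
At pH 7.84: [H⁺]/K1 = 10^-1.95 = 0.011220, K2/[H⁺] = 10^-1.17 = 0.067608
α₁ = 1/(1 + 0.011220 + 0.067608) = 1/1.0788 = 0.9269; α₂ = α₁·K2/[H⁺] = 0.06267
α₁ + 2α₂ = 1.0523
DIC = CA / (α₁ + 2α₂) = 2.35 / 1.0523 = 2.23 mmol/kg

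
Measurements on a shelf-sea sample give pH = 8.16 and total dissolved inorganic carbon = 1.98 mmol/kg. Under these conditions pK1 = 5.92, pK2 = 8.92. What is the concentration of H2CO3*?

[CO2*] = 9.66 μmol/kg

α₀ = 1 / (1 + K1/[H⁺] + K1K2/[H⁺]²) = 1 / (1 + 10^+2.24 + 10^+1.48)
   = 1 / (1 + 173.78 + 30.200) = 1/204.98 = 0.004879
[CO2*] = α₀ × DIC = 0.004879 × 1.98 = 0.00966 mmol/kg = 9.66 μmol/kg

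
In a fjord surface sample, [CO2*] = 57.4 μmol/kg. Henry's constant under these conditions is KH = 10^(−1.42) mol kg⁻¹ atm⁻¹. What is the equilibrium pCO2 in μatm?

pCO2 = 1510 μatm

KH = 10^(−1.42) = 3.802×10^-2 mol kg⁻¹ atm⁻¹
pCO2 = [CO2*]/KH = 57.4×10^-6 / 3.802×10^-2 = 1.51×10^-3 atm = 1510 μatm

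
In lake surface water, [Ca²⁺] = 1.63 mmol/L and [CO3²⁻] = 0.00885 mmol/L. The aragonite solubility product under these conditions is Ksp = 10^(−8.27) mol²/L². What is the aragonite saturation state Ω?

Ksp = 10^(−8.27) = 5.370×10^-9
Ω = [Ca²⁺][CO3²⁻]/Ksp = (1.63×10^-3)(0.00885×10^-3) / 5.370×10^-9 = 2.69

Ω = 2.69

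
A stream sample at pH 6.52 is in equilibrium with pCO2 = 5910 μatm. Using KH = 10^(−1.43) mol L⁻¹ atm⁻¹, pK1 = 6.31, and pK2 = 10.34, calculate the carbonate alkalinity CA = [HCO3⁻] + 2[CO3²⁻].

[CO2*] = KH · pCO2 = 10^(−1.43) × 5910×10^-6 = 2.196×10^-4 mol/L
α₀ = 1/(1 + K1/[H⁺] + K1K2/[H⁺]²) = 1/(1 + 10^+0.21 + 10^-3.61) = 0.3814
DIC = [CO2*]/α₀ = 2.196×10^-4 / 0.3814 = 0.5757 mmol/L
CA = (α₁ + 2α₂)·DIC = (0.6185 + 2×9.362×10^-5) × 0.5757 = 0.356 mmol/L

CA = 0.356 mmol/L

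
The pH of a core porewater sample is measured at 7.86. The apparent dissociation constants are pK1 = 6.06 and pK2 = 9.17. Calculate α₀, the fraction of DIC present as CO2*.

α₀ = 0.0149

α₀ = 1 / (1 + K1/[H⁺] + K1K2/[H⁺]²) = 1 / (1 + 10^+1.80 + 10^+0.49)
   = 1 / (1 + 63.096 + 3.0903) = 1/67.186 = 0.01488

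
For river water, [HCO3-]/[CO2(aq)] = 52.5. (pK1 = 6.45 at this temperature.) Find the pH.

pH = 8.17

From K1 = [H⁺][HCO3-]/[CO2(aq)]:  pH = pK1 + log₁₀([HCO3-]/[CO2(aq)])
log₁₀(52.5) = +1.720
pH = 6.45 + (+1.720) = 8.17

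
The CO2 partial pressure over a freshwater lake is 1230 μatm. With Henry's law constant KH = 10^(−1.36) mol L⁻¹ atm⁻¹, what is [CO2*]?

KH = 10^(−1.36) = 4.365×10^-2 mol L⁻¹ atm⁻¹
[CO2*] = KH · pCO2 = 4.365×10^-2 × 1230×10^-6 atm = 5.37×10^-5 mol/L

[CO2*] = 53.7 μmol/L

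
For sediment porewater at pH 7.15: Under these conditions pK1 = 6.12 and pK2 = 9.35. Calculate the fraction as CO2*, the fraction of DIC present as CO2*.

α₀ = 0.0849

α₀ = 1 / (1 + K1/[H⁺] + K1K2/[H⁺]²) = 1 / (1 + 10^+1.03 + 10^-1.17)
   = 1 / (1 + 10.715 + 0.067608) = 1/11.783 = 0.08487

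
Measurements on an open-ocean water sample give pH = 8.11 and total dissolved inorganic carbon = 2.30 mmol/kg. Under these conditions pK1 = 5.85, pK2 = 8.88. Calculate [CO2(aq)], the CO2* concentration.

α₀ = 1 / (1 + K1/[H⁺] + K1K2/[H⁺]²) = 1 / (1 + 10^+2.26 + 10^+1.49)
   = 1 / (1 + 181.97 + 30.903) = 1/213.87 = 0.004676
[CO2*] = α₀ × DIC = 0.004676 × 2.30 = 0.0108 mmol/kg = 10.8 μmol/kg

[CO2*] = 10.8 μmol/kg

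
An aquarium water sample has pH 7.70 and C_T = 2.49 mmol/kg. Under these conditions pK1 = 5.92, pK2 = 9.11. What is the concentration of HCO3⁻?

[HCO3⁻] = 2.36 mmol/kg

α₁ = 1 / (1 + [H⁺]/K1 + K2/[H⁺]) = 1 / (1 + 10^-1.78 + 10^-1.41)
   = 1 / (1 + 0.016596 + 0.038905) = 1/1.0555 = 0.9474
[HCO3⁻] = α₁ × DIC = 0.9474 × 2.49 = 2.36 mmol/kg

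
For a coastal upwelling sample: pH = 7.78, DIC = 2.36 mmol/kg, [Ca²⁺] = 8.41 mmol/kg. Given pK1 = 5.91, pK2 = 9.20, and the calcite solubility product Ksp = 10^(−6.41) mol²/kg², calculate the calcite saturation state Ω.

Ω = 1.84

α₂ = 1 / (1 + [H⁺]/K2 + [H⁺]²/(K1K2)) = 1 / (1 + 10^+1.42 + 10^-0.45)
   = 1 / (1 + 26.303 + 0.35481) = 1/27.657 = 0.03616
[CO3²⁻] = α₂ × DIC = 0.03616 × 2.36 = 0.08533 mmol/kg
Ksp = 10^(−6.41) = 3.890×10^-7
Ω = [Ca²⁺][CO3²⁻]/Ksp = (8.41×10^-3)(8.533×10^-5) / 3.890×10^-7 = 1.84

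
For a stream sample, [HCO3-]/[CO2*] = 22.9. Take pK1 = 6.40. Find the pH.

pH = 7.76

From K1 = [H⁺][HCO3-]/[CO2*]:  pH = pK1 + log₁₀([HCO3-]/[CO2*])
log₁₀(22.9) = +1.360
pH = 6.40 + (+1.360) = 7.76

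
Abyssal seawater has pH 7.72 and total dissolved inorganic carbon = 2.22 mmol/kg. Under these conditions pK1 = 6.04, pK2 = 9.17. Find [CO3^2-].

α₂ = 1 / (1 + [H⁺]/K2 + [H⁺]²/(K1K2)) = 1 / (1 + 10^+1.45 + 10^-0.23)
   = 1 / (1 + 28.184 + 0.58884) = 1/29.773 = 0.03359
[CO3²⁻] = α₂ × DIC = 0.03359 × 2.22 = 0.0746 mmol/kg

[CO3²⁻] = 0.0746 mmol/kg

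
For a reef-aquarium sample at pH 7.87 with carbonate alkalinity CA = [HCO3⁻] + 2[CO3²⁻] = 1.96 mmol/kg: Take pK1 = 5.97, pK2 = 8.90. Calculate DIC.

CA = [HCO3⁻] + 2[CO3²⁻] = (α₁ + 2α₂)·DIC
At pH 7.87: [H⁺]/K1 = 10^-1.90 = 0.012589, K2/[H⁺] = 10^-1.03 = 0.093325
α₁ = 1/(1 + 0.012589 + 0.093325) = 1/1.1059 = 0.9042; α₂ = α₁·K2/[H⁺] = 0.08439
α₁ + 2α₂ = 1.0730
DIC = CA / (α₁ + 2α₂) = 1.96 / 1.0730 = 1.83 mmol/kg

DIC = 1.83 mmol/kg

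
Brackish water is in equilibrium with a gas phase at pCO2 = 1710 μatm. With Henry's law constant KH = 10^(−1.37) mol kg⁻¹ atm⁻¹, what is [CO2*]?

KH = 10^(−1.37) = 4.266×10^-2 mol kg⁻¹ atm⁻¹
[CO2*] = KH · pCO2 = 4.266×10^-2 × 1710×10^-6 atm = 7.29×10^-5 mol/kg

[CO2*] = 72.9 μmol/kg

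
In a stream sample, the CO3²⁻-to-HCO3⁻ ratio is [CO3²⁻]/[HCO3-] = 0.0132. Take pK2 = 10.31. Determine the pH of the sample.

pH = 8.43

From K2 = [H⁺][CO3²⁻]/[HCO3-]:  pH = pK2 + log₁₀([CO3²⁻]/[HCO3-])
log₁₀(0.0132) = -1.879
pH = 10.31 + (-1.879) = 8.43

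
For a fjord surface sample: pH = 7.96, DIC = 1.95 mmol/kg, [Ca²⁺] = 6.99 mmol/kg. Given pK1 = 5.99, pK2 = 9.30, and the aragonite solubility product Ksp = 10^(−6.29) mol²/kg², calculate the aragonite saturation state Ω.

α₂ = 1 / (1 + [H⁺]/K2 + [H⁺]²/(K1K2)) = 1 / (1 + 10^+1.34 + 10^-0.63)
   = 1 / (1 + 21.878 + 0.23442) = 1/23.112 = 0.04327
[CO3²⁻] = α₂ × DIC = 0.04327 × 1.95 = 0.08437 mmol/kg
Ksp = 10^(−6.29) = 5.129×10^-7
Ω = [Ca²⁺][CO3²⁻]/Ksp = (6.99×10^-3)(8.437×10^-5) / 5.129×10^-7 = 1.15

Ω = 1.15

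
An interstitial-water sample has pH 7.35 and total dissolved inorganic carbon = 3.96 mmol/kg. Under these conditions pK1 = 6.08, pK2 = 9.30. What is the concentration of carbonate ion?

α₂ = 1 / (1 + [H⁺]/K2 + [H⁺]²/(K1K2)) = 1 / (1 + 10^+1.95 + 10^+0.68)
   = 1 / (1 + 89.125 + 4.7863) = 1/94.911 = 0.01054
[CO3²⁻] = α₂ × DIC = 0.01054 × 3.96 = 0.0417 mmol/kg

[CO3²⁻] = 0.0417 mmol/kg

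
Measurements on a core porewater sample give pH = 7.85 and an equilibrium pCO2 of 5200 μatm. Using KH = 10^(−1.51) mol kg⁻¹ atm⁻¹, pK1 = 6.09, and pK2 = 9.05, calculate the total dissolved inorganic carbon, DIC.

[CO2*] = KH · pCO2 = 10^(−1.51) × 5200×10^-6 = 1.607×10^-4 mol/kg
α₀ = 1/(1 + K1/[H⁺] + K1K2/[H⁺]²) = 1/(1 + 10^+1.76 + 10^+0.56) = 0.01608
DIC = [CO2*]/α₀ = 1.607×10^-4 / 0.01608 = 9.99 mmol/kg

DIC = 9.99 mmol/kg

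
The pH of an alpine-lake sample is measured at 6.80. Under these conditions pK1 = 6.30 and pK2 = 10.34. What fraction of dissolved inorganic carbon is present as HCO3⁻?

α₁ = 1 / (1 + [H⁺]/K1 + K2/[H⁺]) = 1 / (1 + 10^-0.50 + 10^-3.54)
   = 1 / (1 + 0.31623 + 0.00028840) = 1/1.3165 = 0.7596

α₁ = 0.760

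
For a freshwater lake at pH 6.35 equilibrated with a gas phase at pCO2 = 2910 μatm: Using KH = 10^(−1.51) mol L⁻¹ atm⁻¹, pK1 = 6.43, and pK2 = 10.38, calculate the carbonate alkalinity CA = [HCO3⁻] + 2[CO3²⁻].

CA = 0.0748 mmol/L

[CO2*] = KH · pCO2 = 10^(−1.51) × 2910×10^-6 = 8.993×10^-5 mol/L
α₀ = 1/(1 + K1/[H⁺] + K1K2/[H⁺]²) = 1/(1 + 10^-0.08 + 10^-4.11) = 0.5459
DIC = [CO2*]/α₀ = 8.993×10^-5 / 0.5459 = 0.1647 mmol/L
CA = (α₁ + 2α₂)·DIC = (0.4541 + 2×4.238×10^-5) × 0.1647 = 0.0748 mmol/L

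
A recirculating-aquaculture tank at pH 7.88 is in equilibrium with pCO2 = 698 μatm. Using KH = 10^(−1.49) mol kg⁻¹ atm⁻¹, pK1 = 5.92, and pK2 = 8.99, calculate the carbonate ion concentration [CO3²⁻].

[CO2*] = KH · pCO2 = 10^(−1.49) × 698×10^-6 = 2.259×10^-5 mol/kg
α₀ = 1/(1 + K1/[H⁺] + K1K2/[H⁺]²) = 1/(1 + 10^+1.96 + 10^+0.85) = 0.01007
DIC = [CO2*]/α₀ = 2.259×10^-5 / 0.01007 = 2.242 mmol/kg
[CO3²⁻] = α₂·DIC; α₂ = 0.07131, so [CO3²⁻] = 0.07131 × 2.242 = 0.160 mmol/kg

[CO3²⁻] = 0.160 mmol/kg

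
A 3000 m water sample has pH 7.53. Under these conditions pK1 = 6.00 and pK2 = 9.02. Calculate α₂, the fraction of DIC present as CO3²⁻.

α₂ = 0.0305

α₂ = 1 / (1 + [H⁺]/K2 + [H⁺]²/(K1K2)) = 1 / (1 + 10^+1.49 + 10^-0.04)
   = 1 / (1 + 30.903 + 0.91201) = 1/32.815 = 0.03047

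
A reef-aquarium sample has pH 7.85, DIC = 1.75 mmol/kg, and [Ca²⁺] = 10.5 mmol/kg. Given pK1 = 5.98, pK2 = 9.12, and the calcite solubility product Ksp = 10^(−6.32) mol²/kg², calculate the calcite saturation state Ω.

α₂ = 1 / (1 + [H⁺]/K2 + [H⁺]²/(K1K2)) = 1 / (1 + 10^+1.27 + 10^-0.60)
   = 1 / (1 + 18.621 + 0.25119) = 1/19.872 = 0.05032
[CO3²⁻] = α₂ × DIC = 0.05032 × 1.75 = 0.08806 mmol/kg
Ksp = 10^(−6.32) = 4.786×10^-7
Ω = [Ca²⁺][CO3²⁻]/Ksp = (10.5×10^-3)(8.806×10^-5) / 4.786×10^-7 = 1.93

Ω = 1.93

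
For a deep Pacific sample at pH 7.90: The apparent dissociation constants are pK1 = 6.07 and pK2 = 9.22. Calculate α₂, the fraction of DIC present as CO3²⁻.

α₂ = 1 / (1 + [H⁺]/K2 + [H⁺]²/(K1K2)) = 1 / (1 + 10^+1.32 + 10^-0.51)
   = 1 / (1 + 20.893 + 0.30903) = 1/22.202 = 0.04504

α₂ = 0.0450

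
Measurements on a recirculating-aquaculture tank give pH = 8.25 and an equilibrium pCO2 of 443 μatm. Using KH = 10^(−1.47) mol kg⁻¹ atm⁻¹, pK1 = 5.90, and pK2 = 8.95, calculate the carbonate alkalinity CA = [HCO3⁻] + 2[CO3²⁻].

[CO2*] = KH · pCO2 = 10^(−1.47) × 443×10^-6 = 1.501×10^-5 mol/kg
α₀ = 1/(1 + K1/[H⁺] + K1K2/[H⁺]²) = 1/(1 + 10^+2.35 + 10^+1.65) = 0.003710
DIC = [CO2*]/α₀ = 1.501×10^-5 / 0.003710 = 4.046 mmol/kg
CA = (α₁ + 2α₂)·DIC = (0.8306 + 2×0.1657) × 4.046 = 4.70 mmol/kg

CA = 4.70 mmol/kg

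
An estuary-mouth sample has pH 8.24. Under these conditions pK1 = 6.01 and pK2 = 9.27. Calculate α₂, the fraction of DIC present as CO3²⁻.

α₂ = 1 / (1 + [H⁺]/K2 + [H⁺]²/(K1K2)) = 1 / (1 + 10^+1.03 + 10^-1.20)
   = 1 / (1 + 10.715 + 0.063096) = 1/11.778 = 0.08490

α₂ = 0.0849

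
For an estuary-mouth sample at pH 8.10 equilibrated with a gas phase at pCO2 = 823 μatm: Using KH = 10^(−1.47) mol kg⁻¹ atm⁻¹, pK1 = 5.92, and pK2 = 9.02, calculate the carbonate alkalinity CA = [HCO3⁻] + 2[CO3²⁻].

[CO2*] = KH · pCO2 = 10^(−1.47) × 823×10^-6 = 2.789×10^-5 mol/kg
α₀ = 1/(1 + K1/[H⁺] + K1K2/[H⁺]²) = 1/(1 + 10^+2.18 + 10^+1.26) = 0.005863
DIC = [CO2*]/α₀ = 2.789×10^-5 / 0.005863 = 4.756 mmol/kg
CA = (α₁ + 2α₂)·DIC = (0.8874 + 2×0.1067) × 4.756 = 5.24 mmol/kg

CA = 5.24 mmol/kg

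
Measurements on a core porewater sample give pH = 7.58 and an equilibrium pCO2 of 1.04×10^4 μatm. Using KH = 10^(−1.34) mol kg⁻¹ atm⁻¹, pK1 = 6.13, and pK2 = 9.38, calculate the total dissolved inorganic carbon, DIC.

[CO2*] = KH · pCO2 = 10^(−1.34) × 1.04×10^4×10^-6 = 4.754×10^-4 mol/kg
α₀ = 1/(1 + K1/[H⁺] + K1K2/[H⁺]²) = 1/(1 + 10^+1.45 + 10^-0.35) = 0.03375
DIC = [CO2*]/α₀ = 4.754×10^-4 / 0.03375 = 14.1 mmol/kg

DIC = 14.1 mmol/kg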